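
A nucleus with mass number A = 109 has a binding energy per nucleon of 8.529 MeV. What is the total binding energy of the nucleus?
B.E. = 8.529 × 109 = 929.7 MeV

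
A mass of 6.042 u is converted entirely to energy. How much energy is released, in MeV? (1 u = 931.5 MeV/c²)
E = mc² = 5628 MeV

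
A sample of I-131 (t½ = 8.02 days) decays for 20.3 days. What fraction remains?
N/N₀ = (1/2)^(t/t½) = 0.173 = 17.3%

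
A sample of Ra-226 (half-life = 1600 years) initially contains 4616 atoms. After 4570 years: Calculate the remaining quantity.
N = N₀(1/2)^(t/t½) = 637.5 atoms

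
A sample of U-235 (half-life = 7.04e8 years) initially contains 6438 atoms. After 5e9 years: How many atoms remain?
N = N₀(1/2)^(t/t½) = 46.85 atoms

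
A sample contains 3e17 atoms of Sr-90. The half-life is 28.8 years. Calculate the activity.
A = λN = 7.22e15 decays/year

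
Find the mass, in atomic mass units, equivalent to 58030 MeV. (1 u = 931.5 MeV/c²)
m = E/c² = 62.3 u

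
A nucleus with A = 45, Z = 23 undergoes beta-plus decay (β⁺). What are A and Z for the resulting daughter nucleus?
Daughter: A = 45, Z = 22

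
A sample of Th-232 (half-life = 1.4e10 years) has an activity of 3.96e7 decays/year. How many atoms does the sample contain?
N = A/λ = 7.998e17 atoms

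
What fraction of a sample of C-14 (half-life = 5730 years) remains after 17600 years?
N/N₀ = (1/2)^(t/t½) = 0.119 = 11.9%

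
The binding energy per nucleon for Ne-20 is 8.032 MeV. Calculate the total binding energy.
B.E. = 8.032 × 20 = 160.6 MeV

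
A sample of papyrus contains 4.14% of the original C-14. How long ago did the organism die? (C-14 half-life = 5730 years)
Age = t½ × log₂(1/ratio) = 26320 years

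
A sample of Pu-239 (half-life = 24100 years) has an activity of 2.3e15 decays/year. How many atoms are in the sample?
N = A/λ = 7.997e19 atoms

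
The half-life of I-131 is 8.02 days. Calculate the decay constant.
λ = ln(2)/t½ = 0.08643 day⁻¹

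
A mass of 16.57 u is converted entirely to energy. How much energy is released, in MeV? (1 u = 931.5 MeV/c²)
E = mc² = 15430 MeV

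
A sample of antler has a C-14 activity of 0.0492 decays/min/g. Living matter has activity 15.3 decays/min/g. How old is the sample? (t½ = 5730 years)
Age = t½ × log₂(A₀/A) = 47450 years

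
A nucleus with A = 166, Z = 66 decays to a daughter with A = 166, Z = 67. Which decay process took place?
ΔA = 0, ΔZ = +1 ⇒ beta-minus decay (β⁻)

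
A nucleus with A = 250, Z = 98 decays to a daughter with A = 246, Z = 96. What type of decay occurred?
ΔA = -4, ΔZ = -2 ⇒ alpha decay (α)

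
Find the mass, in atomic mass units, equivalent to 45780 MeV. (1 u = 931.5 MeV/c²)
m = E/c² = 49.15 u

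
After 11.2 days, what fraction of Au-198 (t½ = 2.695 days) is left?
N/N₀ = (1/2)^(t/t½) = 0.0561 = 5.61%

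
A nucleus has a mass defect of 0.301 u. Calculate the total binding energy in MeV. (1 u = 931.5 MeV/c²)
B.E. = Δm × 931.5 = 280.4 MeV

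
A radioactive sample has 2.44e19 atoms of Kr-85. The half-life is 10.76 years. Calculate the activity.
A = λN = 1.572e18 decays/year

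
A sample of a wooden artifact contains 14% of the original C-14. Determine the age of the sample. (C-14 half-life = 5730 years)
Age = t½ × log₂(1/ratio) = 16250 years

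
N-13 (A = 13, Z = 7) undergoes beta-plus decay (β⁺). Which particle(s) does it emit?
β⁺: positron (e⁺) + neutrino (νₑ)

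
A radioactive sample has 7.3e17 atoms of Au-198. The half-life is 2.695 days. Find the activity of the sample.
A = λN = 1.878e17 decays/day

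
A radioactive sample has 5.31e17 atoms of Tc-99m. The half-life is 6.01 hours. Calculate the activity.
A = λN = 6.124e16 decays/hour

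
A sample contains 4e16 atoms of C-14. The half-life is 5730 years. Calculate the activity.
A = λN = 4.839e12 decays/year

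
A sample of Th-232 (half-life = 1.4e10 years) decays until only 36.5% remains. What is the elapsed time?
t = t½ × log₂(N₀/N) = 2.036e10 years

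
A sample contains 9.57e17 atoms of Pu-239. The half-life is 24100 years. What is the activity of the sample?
A = λN = 2.752e13 decays/year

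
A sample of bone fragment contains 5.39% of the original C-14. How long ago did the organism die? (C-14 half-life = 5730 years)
Age = t½ × log₂(1/ratio) = 24140 years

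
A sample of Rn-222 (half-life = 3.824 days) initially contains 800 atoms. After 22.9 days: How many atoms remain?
N = N₀(1/2)^(t/t½) = 12.6 atoms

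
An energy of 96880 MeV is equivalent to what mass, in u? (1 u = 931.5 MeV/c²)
m = E/c² = 104 u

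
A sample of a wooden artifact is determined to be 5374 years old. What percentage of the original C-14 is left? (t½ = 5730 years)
N/N₀ = (1/2)^(t/t½) = 0.522 = 52.2%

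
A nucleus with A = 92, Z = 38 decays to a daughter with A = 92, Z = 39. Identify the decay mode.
ΔA = 0, ΔZ = +1 ⇒ beta-minus decay (β⁻)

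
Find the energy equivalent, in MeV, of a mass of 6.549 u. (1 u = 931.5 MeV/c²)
E = mc² = 6100 MeV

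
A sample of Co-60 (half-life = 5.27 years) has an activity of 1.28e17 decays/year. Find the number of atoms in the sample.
N = A/λ = 9.732e17 atoms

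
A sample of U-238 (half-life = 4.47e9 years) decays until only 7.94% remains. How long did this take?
t = t½ × log₂(N₀/N) = 1.634e10 years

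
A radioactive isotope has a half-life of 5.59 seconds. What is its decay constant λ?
λ = ln(2)/t½ = 0.124 second⁻¹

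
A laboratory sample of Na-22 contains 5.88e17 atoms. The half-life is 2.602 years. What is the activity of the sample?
A = λN = 1.566e17 decays/year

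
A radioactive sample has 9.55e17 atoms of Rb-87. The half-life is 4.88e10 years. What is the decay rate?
A = λN = 1.356e7 decays/year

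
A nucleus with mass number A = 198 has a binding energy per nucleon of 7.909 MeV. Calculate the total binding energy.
B.E. = 7.909 × 198 = 1566 MeV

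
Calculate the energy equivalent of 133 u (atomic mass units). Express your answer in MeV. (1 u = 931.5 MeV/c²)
E = mc² = 1.239e5 MeV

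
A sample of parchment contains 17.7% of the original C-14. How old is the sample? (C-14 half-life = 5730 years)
Age = t½ × log₂(1/ratio) = 14310 years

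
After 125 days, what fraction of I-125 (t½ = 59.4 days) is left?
N/N₀ = (1/2)^(t/t½) = 0.2326 = 23.3%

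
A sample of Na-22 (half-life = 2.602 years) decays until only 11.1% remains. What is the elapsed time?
t = t½ × log₂(N₀/N) = 8.252 years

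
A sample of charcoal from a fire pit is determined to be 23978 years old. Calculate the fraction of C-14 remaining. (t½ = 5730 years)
N/N₀ = (1/2)^(t/t½) = 0.05499 = 5.5%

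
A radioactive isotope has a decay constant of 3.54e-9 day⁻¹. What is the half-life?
t½ = ln(2)/λ = 1.958e8 days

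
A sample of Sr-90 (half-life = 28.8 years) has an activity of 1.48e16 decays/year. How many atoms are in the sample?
N = A/λ = 6.149e17 atoms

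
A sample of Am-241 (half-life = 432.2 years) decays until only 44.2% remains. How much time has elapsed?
t = t½ × log₂(N₀/N) = 509.1 years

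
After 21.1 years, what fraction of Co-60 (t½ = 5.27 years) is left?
N/N₀ = (1/2)^(t/t½) = 0.06234 = 6.23%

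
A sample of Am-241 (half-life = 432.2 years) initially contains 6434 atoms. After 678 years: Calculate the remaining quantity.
N = N₀(1/2)^(t/t½) = 2169 atoms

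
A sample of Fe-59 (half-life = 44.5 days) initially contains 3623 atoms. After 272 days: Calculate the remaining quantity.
N = N₀(1/2)^(t/t½) = 52.37 atoms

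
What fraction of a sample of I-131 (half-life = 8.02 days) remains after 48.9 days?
N/N₀ = (1/2)^(t/t½) = 0.01461 = 1.46%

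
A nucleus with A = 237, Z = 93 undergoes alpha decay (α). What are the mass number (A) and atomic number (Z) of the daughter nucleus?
Daughter: A = 233, Z = 91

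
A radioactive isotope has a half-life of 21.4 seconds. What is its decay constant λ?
λ = ln(2)/t½ = 0.03239 second⁻¹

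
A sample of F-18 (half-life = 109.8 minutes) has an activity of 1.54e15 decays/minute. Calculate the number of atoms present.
N = A/λ = 2.439e17 atoms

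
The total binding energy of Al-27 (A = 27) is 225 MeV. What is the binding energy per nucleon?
B.E./A = 225/27 = 8.333 MeV/nucleon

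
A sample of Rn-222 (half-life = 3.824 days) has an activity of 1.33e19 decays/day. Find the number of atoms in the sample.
N = A/λ = 7.337e19 atoms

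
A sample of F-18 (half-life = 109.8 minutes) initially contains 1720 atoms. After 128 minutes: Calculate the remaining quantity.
N = N₀(1/2)^(t/t½) = 766.7 atoms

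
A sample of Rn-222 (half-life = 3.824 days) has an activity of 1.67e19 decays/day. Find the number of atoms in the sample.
N = A/λ = 9.213e19 atoms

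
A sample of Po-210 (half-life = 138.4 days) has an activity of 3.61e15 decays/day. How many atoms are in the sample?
N = A/λ = 7.208e17 atoms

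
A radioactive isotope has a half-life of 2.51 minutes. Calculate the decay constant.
λ = ln(2)/t½ = 0.2762 minute⁻¹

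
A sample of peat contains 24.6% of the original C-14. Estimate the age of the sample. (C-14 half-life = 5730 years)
Age = t½ × log₂(1/ratio) = 11590 years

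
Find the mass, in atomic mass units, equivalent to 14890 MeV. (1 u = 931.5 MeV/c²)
m = E/c² = 15.98 u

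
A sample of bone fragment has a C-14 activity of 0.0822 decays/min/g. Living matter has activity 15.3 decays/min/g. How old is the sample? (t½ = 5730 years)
Age = t½ × log₂(A₀/A) = 43210 years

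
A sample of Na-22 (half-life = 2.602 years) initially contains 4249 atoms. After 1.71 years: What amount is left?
N = N₀(1/2)^(t/t½) = 2694 atoms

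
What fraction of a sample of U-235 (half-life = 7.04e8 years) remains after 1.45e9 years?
N/N₀ = (1/2)^(t/t½) = 0.2399 = 24%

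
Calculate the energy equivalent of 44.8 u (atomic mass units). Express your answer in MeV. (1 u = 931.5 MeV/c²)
E = mc² = 41730 MeV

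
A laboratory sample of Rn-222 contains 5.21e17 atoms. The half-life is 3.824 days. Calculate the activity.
A = λN = 9.444e16 decays/day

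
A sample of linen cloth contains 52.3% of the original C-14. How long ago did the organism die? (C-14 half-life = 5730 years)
Age = t½ × log₂(1/ratio) = 5358 years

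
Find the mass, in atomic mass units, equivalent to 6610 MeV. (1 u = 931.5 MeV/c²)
m = E/c² = 7.096 u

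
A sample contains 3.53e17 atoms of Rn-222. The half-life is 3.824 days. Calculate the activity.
A = λN = 6.399e16 decays/day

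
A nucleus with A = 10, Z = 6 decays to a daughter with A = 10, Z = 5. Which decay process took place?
ΔA = 0, ΔZ = -1 ⇒ beta-plus decay (β⁺) or electron capture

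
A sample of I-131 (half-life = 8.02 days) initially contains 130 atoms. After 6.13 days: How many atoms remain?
N = N₀(1/2)^(t/t½) = 76.53 atoms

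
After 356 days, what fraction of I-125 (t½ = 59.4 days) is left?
N/N₀ = (1/2)^(t/t½) = 0.0157 = 1.57%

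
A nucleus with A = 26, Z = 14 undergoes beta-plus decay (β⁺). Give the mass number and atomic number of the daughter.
Daughter: A = 26, Z = 13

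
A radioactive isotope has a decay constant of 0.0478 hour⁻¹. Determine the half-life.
t½ = ln(2)/λ = 14.5 hours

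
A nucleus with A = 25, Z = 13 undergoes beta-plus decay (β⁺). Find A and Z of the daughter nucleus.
Daughter: A = 25, Z = 12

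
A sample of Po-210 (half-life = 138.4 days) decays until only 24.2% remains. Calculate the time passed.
t = t½ × log₂(N₀/N) = 283.3 days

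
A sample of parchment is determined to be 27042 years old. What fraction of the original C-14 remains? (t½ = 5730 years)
N/N₀ = (1/2)^(t/t½) = 0.03796 = 3.8%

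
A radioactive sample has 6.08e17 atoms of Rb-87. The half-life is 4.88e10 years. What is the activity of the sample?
A = λN = 8.636e6 decays/year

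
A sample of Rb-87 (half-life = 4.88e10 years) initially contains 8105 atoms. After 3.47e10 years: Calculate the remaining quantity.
N = N₀(1/2)^(t/t½) = 4951 atoms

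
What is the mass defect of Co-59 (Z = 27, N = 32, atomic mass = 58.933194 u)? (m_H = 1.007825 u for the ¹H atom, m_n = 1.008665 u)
Δm = Z·m_H + N·m_n − M = 0.5554 u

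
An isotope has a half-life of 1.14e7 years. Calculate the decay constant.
λ = ln(2)/t½ = 6.08e-8 year⁻¹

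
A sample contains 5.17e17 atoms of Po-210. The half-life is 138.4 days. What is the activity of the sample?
A = λN = 2.589e15 decays/day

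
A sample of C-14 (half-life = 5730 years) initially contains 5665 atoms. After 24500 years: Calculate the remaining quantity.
N = N₀(1/2)^(t/t½) = 292.5 atoms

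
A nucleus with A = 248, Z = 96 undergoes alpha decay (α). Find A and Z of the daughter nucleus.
Daughter: A = 244, Z = 94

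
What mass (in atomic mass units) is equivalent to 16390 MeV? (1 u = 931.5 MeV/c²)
m = E/c² = 17.6 u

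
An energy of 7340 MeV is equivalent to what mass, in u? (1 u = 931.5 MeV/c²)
m = E/c² = 7.88 u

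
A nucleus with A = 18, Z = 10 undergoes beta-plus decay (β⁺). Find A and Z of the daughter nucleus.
Daughter: A = 18, Z = 9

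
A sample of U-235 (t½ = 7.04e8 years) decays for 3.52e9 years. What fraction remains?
N/N₀ = (1/2)^(t/t½) = 0.03125 = 3.12%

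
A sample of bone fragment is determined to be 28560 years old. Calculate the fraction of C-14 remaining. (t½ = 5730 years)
N/N₀ = (1/2)^(t/t½) = 0.03159 = 3.16%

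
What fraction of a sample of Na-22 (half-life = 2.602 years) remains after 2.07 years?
N/N₀ = (1/2)^(t/t½) = 0.5761 = 57.6%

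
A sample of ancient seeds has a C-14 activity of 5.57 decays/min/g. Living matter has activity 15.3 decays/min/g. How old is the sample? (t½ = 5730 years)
Age = t½ × log₂(A₀/A) = 8353 years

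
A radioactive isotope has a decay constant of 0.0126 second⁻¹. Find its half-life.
t½ = ln(2)/λ = 55.01 seconds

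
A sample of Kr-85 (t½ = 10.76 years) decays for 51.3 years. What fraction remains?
N/N₀ = (1/2)^(t/t½) = 0.03671 = 3.67%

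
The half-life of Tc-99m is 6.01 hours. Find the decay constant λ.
λ = ln(2)/t½ = 0.1153 hour⁻¹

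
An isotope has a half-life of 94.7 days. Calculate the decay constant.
λ = ln(2)/t½ = 0.007319 day⁻¹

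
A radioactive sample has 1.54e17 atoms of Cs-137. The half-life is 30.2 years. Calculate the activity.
A = λN = 3.535e15 decays/year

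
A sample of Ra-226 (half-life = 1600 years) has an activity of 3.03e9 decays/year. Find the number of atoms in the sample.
N = A/λ = 6.994e12 atoms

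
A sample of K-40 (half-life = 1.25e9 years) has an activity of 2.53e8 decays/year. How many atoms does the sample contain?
N = A/λ = 4.563e17 atoms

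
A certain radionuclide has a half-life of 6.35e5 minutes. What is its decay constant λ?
λ = ln(2)/t½ = 1.092e-6 minute⁻¹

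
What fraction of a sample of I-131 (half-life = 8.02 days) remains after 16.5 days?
N/N₀ = (1/2)^(t/t½) = 0.2403 = 24%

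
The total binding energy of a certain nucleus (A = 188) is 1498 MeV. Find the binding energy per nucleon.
B.E./A = 1498/188 = 7.968 MeV/nucleon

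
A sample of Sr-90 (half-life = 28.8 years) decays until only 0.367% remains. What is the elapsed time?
t = t½ × log₂(N₀/N) = 233 years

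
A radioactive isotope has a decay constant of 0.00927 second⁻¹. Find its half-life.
t½ = ln(2)/λ = 74.77 seconds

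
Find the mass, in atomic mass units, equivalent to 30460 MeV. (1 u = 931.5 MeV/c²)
m = E/c² = 32.7 u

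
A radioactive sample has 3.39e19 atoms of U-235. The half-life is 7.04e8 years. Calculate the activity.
A = λN = 3.338e10 decays/year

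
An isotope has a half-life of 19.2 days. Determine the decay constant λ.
λ = ln(2)/t½ = 0.0361 day⁻¹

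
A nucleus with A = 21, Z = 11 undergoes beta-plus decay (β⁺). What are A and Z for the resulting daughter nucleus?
Daughter: A = 21, Z = 10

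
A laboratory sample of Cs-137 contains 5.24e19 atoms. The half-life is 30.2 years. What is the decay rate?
A = λN = 1.203e18 decays/year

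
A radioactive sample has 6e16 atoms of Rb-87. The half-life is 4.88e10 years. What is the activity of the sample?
A = λN = 8.522e5 decays/year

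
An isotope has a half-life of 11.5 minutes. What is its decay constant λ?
λ = ln(2)/t½ = 0.06027 minute⁻¹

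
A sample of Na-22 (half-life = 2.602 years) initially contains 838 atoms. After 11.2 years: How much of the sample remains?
N = N₀(1/2)^(t/t½) = 42.41 atoms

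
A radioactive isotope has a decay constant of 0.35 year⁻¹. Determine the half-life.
t½ = ln(2)/λ = 1.98 years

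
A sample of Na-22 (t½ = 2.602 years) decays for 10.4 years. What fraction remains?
N/N₀ = (1/2)^(t/t½) = 0.06263 = 6.26%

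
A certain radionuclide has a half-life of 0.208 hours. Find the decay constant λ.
λ = ln(2)/t½ = 3.332 hour⁻¹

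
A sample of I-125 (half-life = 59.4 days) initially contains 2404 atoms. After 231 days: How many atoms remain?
N = N₀(1/2)^(t/t½) = 162.3 atoms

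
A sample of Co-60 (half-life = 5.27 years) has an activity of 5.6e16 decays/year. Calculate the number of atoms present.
N = A/λ = 4.258e17 atoms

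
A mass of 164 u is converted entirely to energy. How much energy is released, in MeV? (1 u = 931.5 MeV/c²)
E = mc² = 1.528e5 MeV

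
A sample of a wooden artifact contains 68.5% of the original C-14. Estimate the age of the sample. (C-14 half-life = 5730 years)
Age = t½ × log₂(1/ratio) = 3128 years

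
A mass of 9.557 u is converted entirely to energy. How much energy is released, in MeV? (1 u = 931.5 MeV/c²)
E = mc² = 8902 MeV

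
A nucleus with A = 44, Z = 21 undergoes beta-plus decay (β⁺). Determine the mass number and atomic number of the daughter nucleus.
Daughter: A = 44, Z = 20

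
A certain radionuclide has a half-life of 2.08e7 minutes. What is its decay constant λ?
λ = ln(2)/t½ = 3.332e-8 minute⁻¹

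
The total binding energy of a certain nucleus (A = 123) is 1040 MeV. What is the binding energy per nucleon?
B.E./A = 1040/123 = 8.455 MeV/nucleon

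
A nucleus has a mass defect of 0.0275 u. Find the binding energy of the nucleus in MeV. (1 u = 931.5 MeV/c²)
B.E. = Δm × 931.5 = 25.62 MeV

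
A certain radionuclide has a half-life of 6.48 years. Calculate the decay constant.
λ = ln(2)/t½ = 0.107 year⁻¹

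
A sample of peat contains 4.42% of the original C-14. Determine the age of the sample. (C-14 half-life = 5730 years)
Age = t½ × log₂(1/ratio) = 25780 years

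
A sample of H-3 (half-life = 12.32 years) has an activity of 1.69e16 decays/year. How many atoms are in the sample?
N = A/λ = 3.004e17 atoms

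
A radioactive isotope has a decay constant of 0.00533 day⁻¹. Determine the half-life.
t½ = ln(2)/λ = 130 days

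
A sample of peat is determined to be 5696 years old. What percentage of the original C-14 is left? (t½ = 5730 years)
N/N₀ = (1/2)^(t/t½) = 0.5021 = 50.2%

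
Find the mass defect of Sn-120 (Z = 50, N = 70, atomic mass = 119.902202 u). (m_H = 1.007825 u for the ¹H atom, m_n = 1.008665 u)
Δm = Z·m_H + N·m_n − M = 1.096 u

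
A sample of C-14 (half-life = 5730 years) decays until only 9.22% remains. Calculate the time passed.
t = t½ × log₂(N₀/N) = 19710 years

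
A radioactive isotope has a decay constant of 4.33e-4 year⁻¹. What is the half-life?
t½ = ln(2)/λ = 1601 years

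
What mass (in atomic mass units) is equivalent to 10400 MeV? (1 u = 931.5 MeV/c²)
m = E/c² = 11.16 u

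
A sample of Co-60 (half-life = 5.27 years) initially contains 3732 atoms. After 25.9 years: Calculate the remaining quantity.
N = N₀(1/2)^(t/t½) = 123.7 atoms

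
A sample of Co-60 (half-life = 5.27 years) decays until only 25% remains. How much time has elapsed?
t = t½ × log₂(N₀/N) = 10.54 years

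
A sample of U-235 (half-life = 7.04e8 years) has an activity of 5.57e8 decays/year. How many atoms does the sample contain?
N = A/λ = 5.657e17 atoms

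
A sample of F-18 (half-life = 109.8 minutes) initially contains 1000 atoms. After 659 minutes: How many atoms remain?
N = N₀(1/2)^(t/t½) = 15.61 atoms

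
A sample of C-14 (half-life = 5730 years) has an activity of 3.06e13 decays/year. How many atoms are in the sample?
N = A/λ = 2.53e17 atoms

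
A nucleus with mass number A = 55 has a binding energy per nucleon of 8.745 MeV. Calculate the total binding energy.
B.E. = 8.745 × 55 = 481 MeV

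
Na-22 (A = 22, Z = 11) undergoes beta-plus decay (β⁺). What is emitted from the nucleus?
β⁺: positron (e⁺) + neutrino (νₑ)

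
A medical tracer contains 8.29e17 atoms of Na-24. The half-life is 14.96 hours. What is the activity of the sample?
A = λN = 3.841e16 decays/hour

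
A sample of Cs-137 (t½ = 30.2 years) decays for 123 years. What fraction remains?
N/N₀ = (1/2)^(t/t½) = 0.05942 = 5.94%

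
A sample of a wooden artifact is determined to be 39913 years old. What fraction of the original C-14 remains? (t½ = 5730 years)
N/N₀ = (1/2)^(t/t½) = 0.008001 = 0.8%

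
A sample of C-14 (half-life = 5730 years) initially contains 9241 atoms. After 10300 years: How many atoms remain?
N = N₀(1/2)^(t/t½) = 2658 atoms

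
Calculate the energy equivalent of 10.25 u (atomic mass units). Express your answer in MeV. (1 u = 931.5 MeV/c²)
E = mc² = 9548 MeV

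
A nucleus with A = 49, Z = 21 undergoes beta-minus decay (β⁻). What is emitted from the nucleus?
β⁻: electron (e⁻) + antineutrino (ν̄ₑ)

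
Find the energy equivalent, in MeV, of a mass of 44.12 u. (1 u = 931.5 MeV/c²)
E = mc² = 41100 MeV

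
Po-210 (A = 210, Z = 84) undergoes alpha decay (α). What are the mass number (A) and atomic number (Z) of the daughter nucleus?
Daughter: A = 206, Z = 82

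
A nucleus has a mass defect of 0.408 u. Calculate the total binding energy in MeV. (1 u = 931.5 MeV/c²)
B.E. = Δm × 931.5 = 380.1 MeV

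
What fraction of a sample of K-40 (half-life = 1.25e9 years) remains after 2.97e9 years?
N/N₀ = (1/2)^(t/t½) = 0.1926 = 19.3%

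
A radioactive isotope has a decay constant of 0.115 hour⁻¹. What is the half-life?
t½ = ln(2)/λ = 6.027 hours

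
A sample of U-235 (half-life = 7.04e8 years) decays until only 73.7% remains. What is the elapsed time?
t = t½ × log₂(N₀/N) = 3.099e8 years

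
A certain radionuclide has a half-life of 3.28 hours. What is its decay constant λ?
λ = ln(2)/t½ = 0.2113 hour⁻¹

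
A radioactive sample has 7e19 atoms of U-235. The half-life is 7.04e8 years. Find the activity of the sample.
A = λN = 6.892e10 decays/year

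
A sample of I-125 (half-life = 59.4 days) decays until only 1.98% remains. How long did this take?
t = t½ × log₂(N₀/N) = 336.1 days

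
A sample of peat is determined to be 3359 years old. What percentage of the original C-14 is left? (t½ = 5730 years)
N/N₀ = (1/2)^(t/t½) = 0.6661 = 66.6%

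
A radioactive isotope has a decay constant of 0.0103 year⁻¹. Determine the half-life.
t½ = ln(2)/λ = 67.3 years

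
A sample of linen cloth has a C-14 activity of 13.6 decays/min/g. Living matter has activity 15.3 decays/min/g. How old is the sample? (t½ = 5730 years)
Age = t½ × log₂(A₀/A) = 973.7 years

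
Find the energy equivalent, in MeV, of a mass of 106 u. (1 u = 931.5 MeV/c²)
E = mc² = 98740 MeV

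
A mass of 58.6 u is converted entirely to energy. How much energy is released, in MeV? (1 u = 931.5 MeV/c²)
E = mc² = 54590 MeV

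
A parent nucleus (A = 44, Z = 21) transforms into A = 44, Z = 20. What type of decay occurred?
ΔA = 0, ΔZ = -1 ⇒ beta-plus decay (β⁺) or electron capture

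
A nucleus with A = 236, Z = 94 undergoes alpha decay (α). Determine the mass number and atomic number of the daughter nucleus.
Daughter: A = 232, Z = 92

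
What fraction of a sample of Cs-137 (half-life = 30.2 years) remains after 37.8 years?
N/N₀ = (1/2)^(t/t½) = 0.42 = 42%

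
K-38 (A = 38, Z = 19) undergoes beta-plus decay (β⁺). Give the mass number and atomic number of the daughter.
Daughter: A = 38, Z = 18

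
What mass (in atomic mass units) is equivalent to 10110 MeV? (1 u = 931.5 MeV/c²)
m = E/c² = 10.85 u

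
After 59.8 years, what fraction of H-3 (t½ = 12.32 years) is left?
N/N₀ = (1/2)^(t/t½) = 0.03458 = 3.46%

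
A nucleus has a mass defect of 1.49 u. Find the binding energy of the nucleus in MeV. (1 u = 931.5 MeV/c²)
B.E. = Δm × 931.5 = 1388 MeV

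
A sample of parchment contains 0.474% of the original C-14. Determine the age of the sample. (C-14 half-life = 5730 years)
Age = t½ × log₂(1/ratio) = 44240 years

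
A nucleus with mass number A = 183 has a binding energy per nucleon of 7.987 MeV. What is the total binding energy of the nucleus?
B.E. = 7.987 × 183 = 1462 MeV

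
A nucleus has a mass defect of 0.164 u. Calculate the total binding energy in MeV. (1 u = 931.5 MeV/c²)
B.E. = Δm × 931.5 = 152.8 MeV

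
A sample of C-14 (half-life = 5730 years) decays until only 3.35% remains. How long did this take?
t = t½ × log₂(N₀/N) = 28080 years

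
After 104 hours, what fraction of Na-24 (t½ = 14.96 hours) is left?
N/N₀ = (1/2)^(t/t½) = 0.008078 = 0.808%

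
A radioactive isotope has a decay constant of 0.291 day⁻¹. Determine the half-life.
t½ = ln(2)/λ = 2.382 days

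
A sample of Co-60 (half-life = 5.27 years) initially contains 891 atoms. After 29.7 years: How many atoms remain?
N = N₀(1/2)^(t/t½) = 17.92 atoms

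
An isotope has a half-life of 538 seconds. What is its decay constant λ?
λ = ln(2)/t½ = 0.001288 second⁻¹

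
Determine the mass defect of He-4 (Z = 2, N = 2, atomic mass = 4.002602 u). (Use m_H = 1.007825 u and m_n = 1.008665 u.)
Δm = Z·m_H + N·m_n − M = 0.03038 u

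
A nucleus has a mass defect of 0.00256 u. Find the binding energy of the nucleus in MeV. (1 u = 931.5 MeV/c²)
B.E. = Δm × 931.5 = 2.385 MeV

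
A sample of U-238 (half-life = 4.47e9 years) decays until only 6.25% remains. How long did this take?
t = t½ × log₂(N₀/N) = 1.788e10 years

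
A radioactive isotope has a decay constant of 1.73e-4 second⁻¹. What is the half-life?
t½ = ln(2)/λ = 4007 seconds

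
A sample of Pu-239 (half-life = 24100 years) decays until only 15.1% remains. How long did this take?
t = t½ × log₂(N₀/N) = 65730 years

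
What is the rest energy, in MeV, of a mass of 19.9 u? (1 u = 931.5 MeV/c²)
E = mc² = 18540 MeV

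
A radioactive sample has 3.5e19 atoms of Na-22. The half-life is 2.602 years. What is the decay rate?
A = λN = 9.324e18 decays/year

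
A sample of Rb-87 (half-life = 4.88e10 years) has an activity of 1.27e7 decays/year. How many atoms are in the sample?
N = A/λ = 8.941e17 atoms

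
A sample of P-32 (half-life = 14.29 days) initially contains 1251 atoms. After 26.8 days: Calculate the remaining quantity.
N = N₀(1/2)^(t/t½) = 341 atoms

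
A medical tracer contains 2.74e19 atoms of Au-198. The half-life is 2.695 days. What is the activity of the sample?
A = λN = 7.047e18 decays/day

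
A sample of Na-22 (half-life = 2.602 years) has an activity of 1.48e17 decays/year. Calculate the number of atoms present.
N = A/λ = 5.556e17 atoms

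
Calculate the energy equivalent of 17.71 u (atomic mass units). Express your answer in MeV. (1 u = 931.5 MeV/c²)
E = mc² = 16500 MeV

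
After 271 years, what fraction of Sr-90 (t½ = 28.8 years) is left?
N/N₀ = (1/2)^(t/t½) = 0.00147 = 0.147%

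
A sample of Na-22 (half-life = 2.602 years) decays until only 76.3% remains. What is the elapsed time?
t = t½ × log₂(N₀/N) = 1.015 years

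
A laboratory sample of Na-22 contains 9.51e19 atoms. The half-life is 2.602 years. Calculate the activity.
A = λN = 2.533e19 decays/year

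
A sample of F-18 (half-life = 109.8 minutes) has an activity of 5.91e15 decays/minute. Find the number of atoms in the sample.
N = A/λ = 9.362e17 atoms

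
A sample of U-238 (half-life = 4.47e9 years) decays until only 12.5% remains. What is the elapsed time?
t = t½ × log₂(N₀/N) = 1.341e10 years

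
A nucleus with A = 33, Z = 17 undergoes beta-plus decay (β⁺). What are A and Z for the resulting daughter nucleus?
Daughter: A = 33, Z = 16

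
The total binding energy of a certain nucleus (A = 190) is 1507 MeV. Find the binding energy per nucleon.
B.E./A = 1507/190 = 7.932 MeV/nucleon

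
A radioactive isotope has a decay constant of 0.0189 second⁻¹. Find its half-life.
t½ = ln(2)/λ = 36.67 seconds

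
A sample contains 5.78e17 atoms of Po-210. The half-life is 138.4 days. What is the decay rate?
A = λN = 2.895e15 decays/day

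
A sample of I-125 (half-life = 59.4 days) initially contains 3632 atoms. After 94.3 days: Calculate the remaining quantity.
N = N₀(1/2)^(t/t½) = 1209 atoms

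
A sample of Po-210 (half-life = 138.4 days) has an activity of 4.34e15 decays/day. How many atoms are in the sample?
N = A/λ = 8.666e17 atoms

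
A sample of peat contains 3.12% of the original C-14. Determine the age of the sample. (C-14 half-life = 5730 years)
Age = t½ × log₂(1/ratio) = 28660 years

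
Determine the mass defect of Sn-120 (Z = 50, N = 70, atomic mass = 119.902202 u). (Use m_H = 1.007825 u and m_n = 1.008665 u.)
Δm = Z·m_H + N·m_n − M = 1.096 u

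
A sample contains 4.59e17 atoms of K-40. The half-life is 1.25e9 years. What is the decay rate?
A = λN = 2.545e8 decays/year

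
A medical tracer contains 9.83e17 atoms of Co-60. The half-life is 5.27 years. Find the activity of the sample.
A = λN = 1.293e17 decays/year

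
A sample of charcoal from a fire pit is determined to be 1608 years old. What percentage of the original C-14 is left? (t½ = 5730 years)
N/N₀ = (1/2)^(t/t½) = 0.8232 = 82.3%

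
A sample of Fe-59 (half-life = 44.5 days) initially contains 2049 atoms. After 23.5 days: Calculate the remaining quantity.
N = N₀(1/2)^(t/t½) = 1421 atoms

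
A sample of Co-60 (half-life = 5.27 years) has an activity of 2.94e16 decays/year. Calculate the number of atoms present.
N = A/λ = 2.235e17 atoms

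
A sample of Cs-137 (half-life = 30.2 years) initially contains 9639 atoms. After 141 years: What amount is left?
N = N₀(1/2)^(t/t½) = 378.9 atoms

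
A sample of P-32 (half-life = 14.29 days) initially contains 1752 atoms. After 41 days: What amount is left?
N = N₀(1/2)^(t/t½) = 239.8 atoms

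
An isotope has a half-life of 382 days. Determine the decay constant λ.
λ = ln(2)/t½ = 0.001815 day⁻¹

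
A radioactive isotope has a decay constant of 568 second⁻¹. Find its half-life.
t½ = ln(2)/λ = 0.00122 seconds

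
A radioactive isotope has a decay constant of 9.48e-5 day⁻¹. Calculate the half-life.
t½ = ln(2)/λ = 7312 days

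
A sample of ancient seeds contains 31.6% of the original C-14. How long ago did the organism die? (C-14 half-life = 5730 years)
Age = t½ × log₂(1/ratio) = 9523 years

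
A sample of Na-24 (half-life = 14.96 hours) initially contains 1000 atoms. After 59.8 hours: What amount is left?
N = N₀(1/2)^(t/t½) = 62.62 atoms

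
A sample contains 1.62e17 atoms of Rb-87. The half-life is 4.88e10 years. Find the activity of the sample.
A = λN = 2.301e6 decays/year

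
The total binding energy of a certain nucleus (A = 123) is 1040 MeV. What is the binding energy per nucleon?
B.E./A = 1040/123 = 8.455 MeV/nucleon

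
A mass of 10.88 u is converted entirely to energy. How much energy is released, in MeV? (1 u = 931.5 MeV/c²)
E = mc² = 10130 MeV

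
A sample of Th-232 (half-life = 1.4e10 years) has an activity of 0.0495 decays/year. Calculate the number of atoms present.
N = A/λ = 9.998e8 atoms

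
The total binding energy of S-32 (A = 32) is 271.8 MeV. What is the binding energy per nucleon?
B.E./A = 271.8/32 = 8.494 MeV/nucleon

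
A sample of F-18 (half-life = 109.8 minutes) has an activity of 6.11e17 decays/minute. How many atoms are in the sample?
N = A/λ = 9.679e19 atoms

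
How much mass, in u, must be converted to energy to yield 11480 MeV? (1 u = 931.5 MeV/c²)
m = E/c² = 12.32 u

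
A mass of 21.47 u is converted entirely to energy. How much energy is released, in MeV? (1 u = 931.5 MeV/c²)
E = mc² = 20000 MeV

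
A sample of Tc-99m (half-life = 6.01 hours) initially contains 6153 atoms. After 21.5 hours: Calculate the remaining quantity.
N = N₀(1/2)^(t/t½) = 515.5 atoms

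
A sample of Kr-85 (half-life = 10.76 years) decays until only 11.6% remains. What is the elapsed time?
t = t½ × log₂(N₀/N) = 33.44 years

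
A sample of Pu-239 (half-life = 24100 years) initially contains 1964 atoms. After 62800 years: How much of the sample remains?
N = N₀(1/2)^(t/t½) = 322.6 atoms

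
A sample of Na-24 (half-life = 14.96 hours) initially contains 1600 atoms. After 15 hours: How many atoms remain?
N = N₀(1/2)^(t/t½) = 798.5 atoms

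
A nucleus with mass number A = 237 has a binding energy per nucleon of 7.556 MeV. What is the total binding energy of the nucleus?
B.E. = 7.556 × 237 = 1791 MeV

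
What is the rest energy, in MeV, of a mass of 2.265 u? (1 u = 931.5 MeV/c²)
E = mc² = 2110 MeV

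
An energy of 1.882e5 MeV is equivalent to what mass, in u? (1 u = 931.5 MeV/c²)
m = E/c² = 202 u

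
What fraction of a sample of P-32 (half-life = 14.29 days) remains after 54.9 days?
N/N₀ = (1/2)^(t/t½) = 0.06974 = 6.97%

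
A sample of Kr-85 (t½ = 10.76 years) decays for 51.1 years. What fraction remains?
N/N₀ = (1/2)^(t/t½) = 0.03719 = 3.72%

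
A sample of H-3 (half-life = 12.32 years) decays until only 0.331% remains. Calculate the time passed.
t = t½ × log₂(N₀/N) = 101.5 years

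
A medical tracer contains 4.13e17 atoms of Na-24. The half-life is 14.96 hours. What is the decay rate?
A = λN = 1.914e16 decays/hour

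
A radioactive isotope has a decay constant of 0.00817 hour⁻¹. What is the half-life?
t½ = ln(2)/λ = 84.84 hours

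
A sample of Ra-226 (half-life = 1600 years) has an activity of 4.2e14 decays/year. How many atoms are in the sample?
N = A/λ = 9.695e17 atoms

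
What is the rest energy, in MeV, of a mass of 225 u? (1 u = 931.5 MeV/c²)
E = mc² = 2.096e5 MeV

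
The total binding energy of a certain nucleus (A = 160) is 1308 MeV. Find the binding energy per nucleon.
B.E./A = 1308/160 = 8.175 MeV/nucleon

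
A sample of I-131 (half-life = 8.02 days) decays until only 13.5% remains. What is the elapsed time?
t = t½ × log₂(N₀/N) = 23.17 days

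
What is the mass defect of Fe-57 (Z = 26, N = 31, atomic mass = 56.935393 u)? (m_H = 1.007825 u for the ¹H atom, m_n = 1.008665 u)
Δm = Z·m_H + N·m_n − M = 0.5367 u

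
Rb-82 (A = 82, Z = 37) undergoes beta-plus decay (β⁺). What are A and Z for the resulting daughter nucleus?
Daughter: A = 82, Z = 36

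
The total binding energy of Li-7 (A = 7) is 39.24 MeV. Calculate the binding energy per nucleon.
B.E./A = 39.24/7 = 5.606 MeV/nucleon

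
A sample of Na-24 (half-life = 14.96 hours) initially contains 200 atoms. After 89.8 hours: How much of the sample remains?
N = N₀(1/2)^(t/t½) = 3.119 atoms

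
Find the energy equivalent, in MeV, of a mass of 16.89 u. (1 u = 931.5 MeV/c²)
E = mc² = 15730 MeV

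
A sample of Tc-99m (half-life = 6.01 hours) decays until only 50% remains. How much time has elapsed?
t = t½ × log₂(N₀/N) = 6.01 hours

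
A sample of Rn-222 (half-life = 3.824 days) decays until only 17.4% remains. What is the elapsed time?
t = t½ × log₂(N₀/N) = 9.647 days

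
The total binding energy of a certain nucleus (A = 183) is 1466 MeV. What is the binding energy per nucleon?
B.E./A = 1466/183 = 8.011 MeV/nucleon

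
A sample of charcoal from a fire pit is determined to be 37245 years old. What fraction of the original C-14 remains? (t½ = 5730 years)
N/N₀ = (1/2)^(t/t½) = 0.01105 = 1.1%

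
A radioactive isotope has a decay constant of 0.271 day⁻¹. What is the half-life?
t½ = ln(2)/λ = 2.558 days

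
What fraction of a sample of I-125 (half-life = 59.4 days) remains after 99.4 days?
N/N₀ = (1/2)^(t/t½) = 0.3135 = 31.4%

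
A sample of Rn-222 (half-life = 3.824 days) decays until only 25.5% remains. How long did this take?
t = t½ × log₂(N₀/N) = 7.539 days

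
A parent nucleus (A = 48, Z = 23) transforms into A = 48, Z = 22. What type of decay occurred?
ΔA = 0, ΔZ = -1 ⇒ beta-plus decay (β⁺) or electron capture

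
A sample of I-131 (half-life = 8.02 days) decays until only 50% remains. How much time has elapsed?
t = t½ × log₂(N₀/N) = 8.02 days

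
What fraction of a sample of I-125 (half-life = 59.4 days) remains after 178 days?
N/N₀ = (1/2)^(t/t½) = 0.1253 = 12.5%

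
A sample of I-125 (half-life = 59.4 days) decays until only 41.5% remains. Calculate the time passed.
t = t½ × log₂(N₀/N) = 75.37 days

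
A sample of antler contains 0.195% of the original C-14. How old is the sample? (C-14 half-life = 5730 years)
Age = t½ × log₂(1/ratio) = 51580 years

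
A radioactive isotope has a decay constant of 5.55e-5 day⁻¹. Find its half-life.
t½ = ln(2)/λ = 12490 days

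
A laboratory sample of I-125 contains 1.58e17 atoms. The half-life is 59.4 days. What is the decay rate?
A = λN = 1.844e15 decays/day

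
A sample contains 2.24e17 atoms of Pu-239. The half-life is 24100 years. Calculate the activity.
A = λN = 6.443e12 decays/year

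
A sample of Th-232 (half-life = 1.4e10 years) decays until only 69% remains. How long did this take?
t = t½ × log₂(N₀/N) = 7.495e9 years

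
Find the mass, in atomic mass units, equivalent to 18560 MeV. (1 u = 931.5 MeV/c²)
m = E/c² = 19.92 u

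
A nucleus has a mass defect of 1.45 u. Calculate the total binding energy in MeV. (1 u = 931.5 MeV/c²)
B.E. = Δm × 931.5 = 1351 MeV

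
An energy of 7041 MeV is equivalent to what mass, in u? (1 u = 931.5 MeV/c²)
m = E/c² = 7.559 u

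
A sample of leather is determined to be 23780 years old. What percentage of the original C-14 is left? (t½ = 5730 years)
N/N₀ = (1/2)^(t/t½) = 0.05632 = 5.63%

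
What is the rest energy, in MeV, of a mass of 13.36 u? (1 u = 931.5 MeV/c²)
E = mc² = 12440 MeV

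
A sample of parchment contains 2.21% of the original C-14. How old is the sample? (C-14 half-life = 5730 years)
Age = t½ × log₂(1/ratio) = 31510 years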